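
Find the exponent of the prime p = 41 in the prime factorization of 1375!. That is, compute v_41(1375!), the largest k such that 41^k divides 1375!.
v_41(1375!) = 33

Legendre's formula: v_p(n!) = Σ_{k ≥ 1} ⌊n / p^k⌋. For p = 41, n = 1375, the terms are:
  ⌊1375/41^1⌋ = ⌊1375/41⌋ = 33
(the next term ⌊1375/41^2⌋ = 0, terminating the sum). Summing: v_41(1375!) = 33 = 33.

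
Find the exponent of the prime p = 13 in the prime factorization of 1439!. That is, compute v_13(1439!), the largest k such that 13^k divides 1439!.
v_13(1439!) = 118

Legendre's formula: v_p(n!) = Σ_{k ≥ 1} ⌊n / p^k⌋. For p = 13, n = 1439, the terms are:
  ⌊1439/13^1⌋ = ⌊1439/13⌋ = 110
  ⌊1439/13^2⌋ = ⌊1439/169⌋ = 8
(the next term ⌊1439/13^3⌋ = 0, terminating the sum). Summing: v_13(1439!) = 110 + 8 = 118.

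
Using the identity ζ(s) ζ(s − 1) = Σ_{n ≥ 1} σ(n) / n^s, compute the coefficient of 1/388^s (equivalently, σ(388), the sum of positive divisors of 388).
σ(388) = 686

In the product (Σ m^0/m^s)(Σ k / k^s) = Σ (Σ_{d | n} d) / n^s, the coefficient of 1/n^s is σ(n) = Σ_{d | n} d. For n = 388, divisors are [1, 2, 4, 97, 194, 388]; summing: σ(388) = 686.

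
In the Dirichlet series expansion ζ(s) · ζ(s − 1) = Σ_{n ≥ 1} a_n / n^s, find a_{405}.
σ(405) = 726

In the product (Σ m^0/m^s)(Σ k / k^s) = Σ (Σ_{d | n} d) / n^s, the coefficient of 1/n^s is σ(n) = Σ_{d | n} d. For n = 405, divisors are [1, 3, 5, 9, 15, 27, 45, 81, 135, 405]; summing: σ(405) = 726.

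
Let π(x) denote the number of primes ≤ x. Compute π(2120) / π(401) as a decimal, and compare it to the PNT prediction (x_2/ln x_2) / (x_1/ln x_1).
π(2120)/π(401) = 319/79 ≈ 4.0380;  PNT prediction ≈ 4.1374.

π(401) = 79 and π(2120) = 319, so π(2120)/π(401) ≈ 4.0380. The PNT-predicted ratio is (2120/ln(2120)) / (401/ln(401)) ≈ 4.1374. The two agree to within a few percent, as expected.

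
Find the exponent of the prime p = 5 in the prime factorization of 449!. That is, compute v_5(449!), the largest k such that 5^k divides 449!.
v_5(449!) = 109

Legendre's formula: v_p(n!) = Σ_{k ≥ 1} ⌊n / p^k⌋. For p = 5, n = 449, the terms are:
  ⌊449/5^1⌋ = ⌊449/5⌋ = 89
  ⌊449/5^2⌋ = ⌊449/25⌋ = 17
  ⌊449/5^3⌋ = ⌊449/125⌋ = 3
(the next term ⌊449/5^4⌋ = 0, terminating the sum). Summing: v_5(449!) = 89 + 17 + 3 = 109.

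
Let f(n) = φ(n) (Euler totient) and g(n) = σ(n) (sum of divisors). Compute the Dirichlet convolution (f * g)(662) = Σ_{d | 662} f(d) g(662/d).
(φ * σ)(662) = 2648

Divisors of 662: [1, 2, 331, 662]. For each d | 662:
  d = 1: φ(1) · σ(662/1) = 1 · 996 = 996
  d = 2: φ(2) · σ(662/2) = 1 · 332 = 332
  d = 331: φ(331) · σ(662/331) = 330 · 3 = 990
  d = 662: φ(662) · σ(662/662) = 330 · 1 = 330
Summing: (φ * σ)(662) = 996 + 332 + 990 + 330 = 2648.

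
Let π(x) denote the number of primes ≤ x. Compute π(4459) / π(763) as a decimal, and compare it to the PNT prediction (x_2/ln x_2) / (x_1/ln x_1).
π(4459)/π(763) = 606/135 ≈ 4.4889;  PNT prediction ≈ 4.6162.

π(763) = 135 and π(4459) = 606, so π(4459)/π(763) ≈ 4.4889. The PNT-predicted ratio is (4459/ln(4459)) / (763/ln(763)) ≈ 4.6162. The two agree to within a few percent, as expected.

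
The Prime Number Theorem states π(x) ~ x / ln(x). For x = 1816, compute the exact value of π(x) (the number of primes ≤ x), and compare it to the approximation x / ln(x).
π(1816) = 280;  x/ln(x) ≈ 241.99;  relative error ≈ 13.57%.

Directly count primes up to 1816: π(1816) = 280. The PNT approximation gives 1816/ln(1816) ≈ 1816/7.50439 ≈ 241.99. Relative error (π(x) − x/ln(x)) / π(x) ≈ 13.57%; the approximation is known to undercount slightly (Li(x) is a better estimate).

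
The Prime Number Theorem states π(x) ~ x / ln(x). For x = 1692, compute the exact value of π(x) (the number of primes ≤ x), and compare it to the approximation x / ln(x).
π(1692) = 263;  x/ln(x) ≈ 227.61;  relative error ≈ 13.46%.

Directly count primes up to 1692: π(1692) = 263. The PNT approximation gives 1692/ln(1692) ≈ 1692/7.43367 ≈ 227.61. Relative error (π(x) − x/ln(x)) / π(x) ≈ 13.46%; the approximation is known to undercount slightly (Li(x) is a better estimate).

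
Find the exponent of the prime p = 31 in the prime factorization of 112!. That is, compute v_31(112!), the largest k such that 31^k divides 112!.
v_31(112!) = 3

Legendre's formula: v_p(n!) = Σ_{k ≥ 1} ⌊n / p^k⌋. For p = 31, n = 112, the terms are:
  ⌊112/31^1⌋ = ⌊112/31⌋ = 3
(the next term ⌊112/31^2⌋ = 0, terminating the sum). Summing: v_31(112!) = 3 = 3.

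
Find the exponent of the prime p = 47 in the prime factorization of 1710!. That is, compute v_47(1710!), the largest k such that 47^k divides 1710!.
v_47(1710!) = 36

Legendre's formula: v_p(n!) = Σ_{k ≥ 1} ⌊n / p^k⌋. For p = 47, n = 1710, the terms are:
  ⌊1710/47^1⌋ = ⌊1710/47⌋ = 36
(the next term ⌊1710/47^2⌋ = 0, terminating the sum). Summing: v_47(1710!) = 36 = 36.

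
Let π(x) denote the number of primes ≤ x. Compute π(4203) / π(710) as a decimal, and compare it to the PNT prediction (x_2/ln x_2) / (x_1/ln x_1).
π(4203)/π(710) = 575/127 ≈ 4.5276;  PNT prediction ≈ 4.6580.

π(710) = 127 and π(4203) = 575, so π(4203)/π(710) ≈ 4.5276. The PNT-predicted ratio is (4203/ln(4203)) / (710/ln(710)) ≈ 4.6580. The two agree to within a few percent, as expected.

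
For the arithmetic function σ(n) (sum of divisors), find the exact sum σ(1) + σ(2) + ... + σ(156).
Σ_{n ≤ 156} σ(n) = 20162

Compute σ(n) for each 1 ≤ n ≤ 156: σ(1) = 1, σ(2) = 3, σ(3) = 4, σ(4) = 7, σ(5) = 6, σ(6) = 12, σ(7) = 8, σ(8) = 15, σ(9) = 13, σ(10) = 18, σ(11) = 12, σ(12) = 28, σ(13) = 14, σ(14) = 24, σ(15) = 24, σ(16) = 31, σ(17) = 18, σ(18) = 39, σ(19) = 20, σ(20) = 42, σ(21) = 32, σ(22) = 36, σ(23) = 24, σ(24) = 60, σ(25) = 31, σ(26) = 42, σ(27) = 40, σ(28) = 56, σ(29) = 30, σ(30) = 72, σ(31) = 32, σ(32) = 63, σ(33) = 48, σ(34) = 54, σ(35) = 48, σ(36) = 91, σ(37) = 38, σ(38) = 60, σ(39) = 56, σ(40) = 90, σ(41) = 42, σ(42) = 96, σ(43) = 44, σ(44) = 84, σ(45) = 78, σ(46) = 72, σ(47) = 48, σ(48) = 124, σ(49) = 57, σ(50) = 93, σ(51) = 72, σ(52) = 98, σ(53) = 54, σ(54) = 120, σ(55) = 72, σ(56) = 120, σ(57) = 80, σ(58) = 90, σ(59) = 60, σ(60) = 168, σ(61) = 62, σ(62) = 96, σ(63) = 104, σ(64) = 127, σ(65) = 84, σ(66) = 144, σ(67) = 68, σ(68) = 126, σ(69) = 96, σ(70) = 144, σ(71) = 72, σ(72) = 195, σ(73) = 74, σ(74) = 114, σ(75) = 124, σ(76) = 140, σ(77) = 96, σ(78) = 168, σ(79) = 80, σ(80) = 186, σ(81) = 121, σ(82) = 126, σ(83) = 84, σ(84) = 224, σ(85) = 108, σ(86) = 132, σ(87) = 120, σ(88) = 180, σ(89) = 90, σ(90) = 234, σ(91) = 112, σ(92) = 168, σ(93) = 128, σ(94) = 144, σ(95) = 120, σ(96) = 252, σ(97) = 98, σ(98) = 171, σ(99) = 156, σ(100) = 217, σ(101) = 102, σ(102) = 216, σ(103) = 104, σ(104) = 210, σ(105) = 192, σ(106) = 162, σ(107) = 108, σ(108) = 280, σ(109) = 110, σ(110) = 216, σ(111) = 152, σ(112) = 248, σ(113) = 114, σ(114) = 240, σ(115) = 144, σ(116) = 210, σ(117) = 182, σ(118) = 180, σ(119) = 144, σ(120) = 360, σ(121) = 133, σ(122) = 186, σ(123) = 168, σ(124) = 224, σ(125) = 156, σ(126) = 312, σ(127) = 128, σ(128) = 255, σ(129) = 176, σ(130) = 252, σ(131) = 132, σ(132) = 336, σ(133) = 160, σ(134) = 204, σ(135) = 240, σ(136) = 270, σ(137) = 138, σ(138) = 288, σ(139) = 140, σ(140) = 336, σ(141) = 192, σ(142) = 216, σ(143) = 168, σ(144) = 403, σ(145) = 180, σ(146) = 222, σ(147) = 228, σ(148) = 266, σ(149) = 150, σ(150) = 372, σ(151) = 152, σ(152) = 300, σ(153) = 234, σ(154) = 288, σ(155) = 192, σ(156) = 392. Summing all 156 values: 20162. (Average order: Σ_{n ≤ x} σ(n) ~ (π²/12) x². For x = 156, (π²/12)·156² ≈ 20015.56.)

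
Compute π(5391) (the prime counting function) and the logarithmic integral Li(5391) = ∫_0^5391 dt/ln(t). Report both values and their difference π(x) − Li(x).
π(5391) = 710;  Li(5391) ≈ 729.98;  π(x) − Li(x) ≈ -19.98.

Direct count of primes ≤ 5391 gives π(5391) = 710. Numerical evaluation of the logarithmic integral gives Li(5391) ≈ 729.98. The difference π(x) − Li(x) ≈ -19.98 is typically negative for small/moderate x (Li(x) overestimates), though Littlewood's theorem shows this sign changes infinitely often.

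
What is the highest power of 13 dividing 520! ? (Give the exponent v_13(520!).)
v_13(520!) = 43

Legendre's formula: v_p(n!) = Σ_{k ≥ 1} ⌊n / p^k⌋. For p = 13, n = 520, the terms are:
  ⌊520/13^1⌋ = ⌊520/13⌋ = 40
  ⌊520/13^2⌋ = ⌊520/169⌋ = 3
(the next term ⌊520/13^3⌋ = 0, terminating the sum). Summing: v_13(520!) = 40 + 3 = 43.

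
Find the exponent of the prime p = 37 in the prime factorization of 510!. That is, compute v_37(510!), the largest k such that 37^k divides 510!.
v_37(510!) = 13

Legendre's formula: v_p(n!) = Σ_{k ≥ 1} ⌊n / p^k⌋. For p = 37, n = 510, the terms are:
  ⌊510/37^1⌋ = ⌊510/37⌋ = 13
(the next term ⌊510/37^2⌋ = 0, terminating the sum). Summing: v_37(510!) = 13 = 13.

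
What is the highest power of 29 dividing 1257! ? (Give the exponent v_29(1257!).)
v_29(1257!) = 44

Legendre's formula: v_p(n!) = Σ_{k ≥ 1} ⌊n / p^k⌋. For p = 29, n = 1257, the terms are:
  ⌊1257/29^1⌋ = ⌊1257/29⌋ = 43
  ⌊1257/29^2⌋ = ⌊1257/841⌋ = 1
(the next term ⌊1257/29^3⌋ = 0, terminating the sum). Summing: v_29(1257!) = 43 + 1 = 44.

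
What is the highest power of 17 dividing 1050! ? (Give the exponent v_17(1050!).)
v_17(1050!) = 64

Legendre's formula: v_p(n!) = Σ_{k ≥ 1} ⌊n / p^k⌋. For p = 17, n = 1050, the terms are:
  ⌊1050/17^1⌋ = ⌊1050/17⌋ = 61
  ⌊1050/17^2⌋ = ⌊1050/289⌋ = 3
(the next term ⌊1050/17^3⌋ = 0, terminating the sum). Summing: v_17(1050!) = 61 + 3 = 64.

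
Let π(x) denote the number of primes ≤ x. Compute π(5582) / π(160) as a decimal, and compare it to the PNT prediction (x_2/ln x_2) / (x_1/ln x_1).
π(5582)/π(160) = 737/37 ≈ 19.9189;  PNT prediction ≈ 20.5232.

π(160) = 37 and π(5582) = 737, so π(5582)/π(160) ≈ 19.9189. The PNT-predicted ratio is (5582/ln(5582)) / (160/ln(160)) ≈ 20.5232. The two agree to within a few percent, as expected.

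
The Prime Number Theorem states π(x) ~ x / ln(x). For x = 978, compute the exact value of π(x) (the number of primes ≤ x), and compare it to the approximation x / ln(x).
π(978) = 165;  x/ln(x) ≈ 142.04;  relative error ≈ 13.92%.

Directly count primes up to 978: π(978) = 165. The PNT approximation gives 978/ln(978) ≈ 978/6.88551 ≈ 142.04. Relative error (π(x) − x/ln(x)) / π(x) ≈ 13.92%; the approximation is known to undercount slightly (Li(x) is a better estimate).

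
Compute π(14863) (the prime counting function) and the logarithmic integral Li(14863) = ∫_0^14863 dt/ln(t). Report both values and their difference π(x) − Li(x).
π(14863) = 1740;  Li(14863) ≈ 1762.37;  π(x) − Li(x) ≈ -22.37.

Direct count of primes ≤ 14863 gives π(14863) = 1740. Numerical evaluation of the logarithmic integral gives Li(14863) ≈ 1762.37. The difference π(x) − Li(x) ≈ -22.37 is typically negative for small/moderate x (Li(x) overestimates), though Littlewood's theorem shows this sign changes infinitely often.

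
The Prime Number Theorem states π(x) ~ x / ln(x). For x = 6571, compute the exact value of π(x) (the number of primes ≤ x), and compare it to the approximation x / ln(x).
π(6571) = 850;  x/ln(x) ≈ 747.52;  relative error ≈ 12.06%.

Directly count primes up to 6571: π(6571) = 850. The PNT approximation gives 6571/ln(6571) ≈ 6571/8.79042 ≈ 747.52. Relative error (π(x) − x/ln(x)) / π(x) ≈ 12.06%; the approximation is known to undercount slightly (Li(x) is a better estimate).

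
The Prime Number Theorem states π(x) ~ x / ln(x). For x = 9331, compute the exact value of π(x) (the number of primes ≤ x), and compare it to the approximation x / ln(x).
π(9331) = 1154;  x/ln(x) ≈ 1020.77;  relative error ≈ 11.54%.

Directly count primes up to 9331: π(9331) = 1154. The PNT approximation gives 9331/ln(9331) ≈ 9331/9.14110 ≈ 1020.77. Relative error (π(x) − x/ln(x)) / π(x) ≈ 11.54%; the approximation is known to undercount slightly (Li(x) is a better estimate).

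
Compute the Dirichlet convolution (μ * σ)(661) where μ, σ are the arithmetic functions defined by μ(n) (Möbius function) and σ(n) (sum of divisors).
(μ * σ)(661) = 661

Divisors of 661: [1, 661]. For each d | 661:
  d = 1: μ(1) · σ(661/1) = 1 · 662 = 662
  d = 661: μ(661) · σ(661/661) = -1 · 1 = -1
Summing: (μ * σ)(661) = 662 + -1 = 661.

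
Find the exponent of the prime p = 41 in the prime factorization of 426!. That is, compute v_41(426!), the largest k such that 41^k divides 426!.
v_41(426!) = 10

Legendre's formula: v_p(n!) = Σ_{k ≥ 1} ⌊n / p^k⌋. For p = 41, n = 426, the terms are:
  ⌊426/41^1⌋ = ⌊426/41⌋ = 10
(the next term ⌊426/41^2⌋ = 0, terminating the sum). Summing: v_41(426!) = 10 = 10.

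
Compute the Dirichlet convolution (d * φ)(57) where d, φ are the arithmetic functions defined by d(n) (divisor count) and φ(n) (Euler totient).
(d * φ)(57) = 80

Divisors of 57: [1, 3, 19, 57]. For each d | 57:
  d = 1: d(1) · φ(57/1) = 1 · 36 = 36
  d = 3: d(3) · φ(57/3) = 2 · 18 = 36
  d = 19: d(19) · φ(57/19) = 2 · 2 = 4
  d = 57: d(57) · φ(57/57) = 4 · 1 = 4
Summing: (d * φ)(57) = 36 + 36 + 4 + 4 = 80.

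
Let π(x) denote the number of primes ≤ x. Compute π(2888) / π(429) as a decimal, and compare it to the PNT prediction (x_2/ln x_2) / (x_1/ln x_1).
π(2888)/π(429) = 418/82 ≈ 5.0976;  PNT prediction ≈ 5.1209.

π(429) = 82 and π(2888) = 418, so π(2888)/π(429) ≈ 5.0976. The PNT-predicted ratio is (2888/ln(2888)) / (429/ln(429)) ≈ 5.1209. The two agree to within a few percent, as expected.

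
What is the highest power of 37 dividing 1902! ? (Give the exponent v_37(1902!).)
v_37(1902!) = 52

Legendre's formula: v_p(n!) = Σ_{k ≥ 1} ⌊n / p^k⌋. For p = 37, n = 1902, the terms are:
  ⌊1902/37^1⌋ = ⌊1902/37⌋ = 51
  ⌊1902/37^2⌋ = ⌊1902/1369⌋ = 1
(the next term ⌊1902/37^3⌋ = 0, terminating the sum). Summing: v_37(1902!) = 51 + 1 = 52.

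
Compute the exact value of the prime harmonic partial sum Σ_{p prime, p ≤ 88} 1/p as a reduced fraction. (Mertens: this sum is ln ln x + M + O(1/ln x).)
Σ 1/p = 475714535349241099037539188841003/267064515689275851355624017992790

π(88) = 23, so the primes ≤ 88 are [2, 3, 5, 7, 11, 13, 17, 19, 23, 29, 31, 37, 41, 43, 47, 53, 59, 61, 67, 71, 73, 79, 83]. Summing 1/p over these primes: 475714535349241099037539188841003/267064515689275851355624017992790 ≈ 1.7813. Mertens estimate ln ln(88) + 0.2615 ≈ 1.7605.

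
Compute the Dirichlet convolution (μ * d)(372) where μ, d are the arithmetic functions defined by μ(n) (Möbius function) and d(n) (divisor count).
(μ * d)(372) = 1

Divisors of 372: [1, 2, 3, 4, 6, 12, 31, 62, 93, 124, 186, 372]. For each d | 372:
  d = 1: μ(1) · d(372/1) = 1 · 12 = 12
  d = 2: μ(2) · d(372/2) = -1 · 8 = -8
  d = 3: μ(3) · d(372/3) = -1 · 6 = -6
  d = 4: μ(4) · d(372/4) = 0 · 4 = 0
  d = 6: μ(6) · d(372/6) = 1 · 4 = 4
  d = 12: μ(12) · d(372/12) = 0 · 2 = 0
  d = 31: μ(31) · d(372/31) = -1 · 6 = -6
  d = 62: μ(62) · d(372/62) = 1 · 4 = 4
  d = 93: μ(93) · d(372/93) = 1 · 3 = 3
  d = 124: μ(124) · d(372/124) = 0 · 2 = 0
  d = 186: μ(186) · d(372/186) = -1 · 2 = -2
  d = 372: μ(372) · d(372/372) = 0 · 1 = 0
Summing: (μ * d)(372) = 12 + -8 + -6 + 0 + 4 + 0 + -6 + 4 + 3 + 0 + -2 + 0 = 1.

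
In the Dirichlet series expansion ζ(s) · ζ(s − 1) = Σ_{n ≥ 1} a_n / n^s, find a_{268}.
σ(268) = 476

In the product (Σ m^0/m^s)(Σ k / k^s) = Σ (Σ_{d | n} d) / n^s, the coefficient of 1/n^s is σ(n) = Σ_{d | n} d. For n = 268, divisors are [1, 2, 4, 67, 134, 268]; summing: σ(268) = 476.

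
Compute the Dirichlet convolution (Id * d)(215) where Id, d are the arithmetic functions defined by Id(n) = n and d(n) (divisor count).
(Id * d)(215) = 315

Divisors of 215: [1, 5, 43, 215]. For each d | 215:
  d = 1: Id(1) · d(215/1) = 1 · 4 = 4
  d = 5: Id(5) · d(215/5) = 5 · 2 = 10
  d = 43: Id(43) · d(215/43) = 43 · 2 = 86
  d = 215: Id(215) · d(215/215) = 215 · 1 = 215
Summing: (Id * d)(215) = 4 + 10 + 86 + 215 = 315.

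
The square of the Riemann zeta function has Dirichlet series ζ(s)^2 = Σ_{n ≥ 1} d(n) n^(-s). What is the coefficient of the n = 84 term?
d(84) = 12

ζ(s)^2 = (Σ 1/m^s)(Σ 1/k^s). The coefficient of 1/n^s in the product is the number of ordered pairs (m, k) with mk = n, which equals d(n). For n = 84, divisors are [1, 2, 3, 4, 6, 7, 12, 14, 21, 28, 42, 84], so d(84) = 12.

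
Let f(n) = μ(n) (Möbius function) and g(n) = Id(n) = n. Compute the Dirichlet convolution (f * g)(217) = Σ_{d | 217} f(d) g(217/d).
(μ * Id)(217) = 180

Divisors of 217: [1, 7, 31, 217]. For each d | 217:
  d = 1: μ(1) · Id(217/1) = 1 · 217 = 217
  d = 7: μ(7) · Id(217/7) = -1 · 31 = -31
  d = 31: μ(31) · Id(217/31) = -1 · 7 = -7
  d = 217: μ(217) · Id(217/217) = 1 · 1 = 1
Summing: (μ * Id)(217) = 217 + -31 + -7 + 1 = 180.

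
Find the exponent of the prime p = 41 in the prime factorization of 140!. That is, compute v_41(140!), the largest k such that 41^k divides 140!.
v_41(140!) = 3

Legendre's formula: v_p(n!) = Σ_{k ≥ 1} ⌊n / p^k⌋. For p = 41, n = 140, the terms are:
  ⌊140/41^1⌋ = ⌊140/41⌋ = 3
(the next term ⌊140/41^2⌋ = 0, terminating the sum). Summing: v_41(140!) = 3 = 3.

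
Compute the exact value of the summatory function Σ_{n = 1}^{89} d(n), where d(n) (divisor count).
Σ_{n ≤ 89} d(n) = 413

Compute d(n) for each 1 ≤ n ≤ 89: d(1) = 1, d(2) = 2, d(3) = 2, d(4) = 3, d(5) = 2, d(6) = 4, d(7) = 2, d(8) = 4, d(9) = 3, d(10) = 4, d(11) = 2, d(12) = 6, d(13) = 2, d(14) = 4, d(15) = 4, d(16) = 5, d(17) = 2, d(18) = 6, d(19) = 2, d(20) = 6, d(21) = 4, d(22) = 4, d(23) = 2, d(24) = 8, d(25) = 3, d(26) = 4, d(27) = 4, d(28) = 6, d(29) = 2, d(30) = 8, d(31) = 2, d(32) = 6, d(33) = 4, d(34) = 4, d(35) = 4, d(36) = 9, d(37) = 2, d(38) = 4, d(39) = 4, d(40) = 8, d(41) = 2, d(42) = 8, d(43) = 2, d(44) = 6, d(45) = 6, d(46) = 4, d(47) = 2, d(48) = 10, d(49) = 3, d(50) = 6, d(51) = 4, d(52) = 6, d(53) = 2, d(54) = 8, d(55) = 4, d(56) = 8, d(57) = 4, d(58) = 4, d(59) = 2, d(60) = 12, d(61) = 2, d(62) = 4, d(63) = 6, d(64) = 7, d(65) = 4, d(66) = 8, d(67) = 2, d(68) = 6, d(69) = 4, d(70) = 8, d(71) = 2, d(72) = 12, d(73) = 2, d(74) = 4, d(75) = 6, d(76) = 6, d(77) = 4, d(78) = 8, d(79) = 2, d(80) = 10, d(81) = 5, d(82) = 4, d(83) = 2, d(84) = 12, d(85) = 4, d(86) = 4, d(87) = 4, d(88) = 8, d(89) = 2. Summing all 89 values: 413. (Dirichlet's divisor formula: Σ_{n ≤ x} d(n) = x ln(x) + (2γ − 1) x + O(√x). For x = 89, the asymptotic estimate is ≈ 413.23.)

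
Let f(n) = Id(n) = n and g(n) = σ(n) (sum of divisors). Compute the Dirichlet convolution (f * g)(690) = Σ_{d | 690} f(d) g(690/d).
(Id * σ)(690) = 18095

Divisors of 690: [1, 2, 3, 5, 6, 10, 15, 23, 30, 46, 69, 115, 138, 230, 345, 690]. For each d | 690:
  d = 1: Id(1) · σ(690/1) = 1 · 1728 = 1728
  d = 2: Id(2) · σ(690/2) = 2 · 576 = 1152
  d = 3: Id(3) · σ(690/3) = 3 · 432 = 1296
  d = 5: Id(5) · σ(690/5) = 5 · 288 = 1440
  d = 6: Id(6) · σ(690/6) = 6 · 144 = 864
  d = 10: Id(10) · σ(690/10) = 10 · 96 = 960
  d = 15: Id(15) · σ(690/15) = 15 · 72 = 1080
  d = 23: Id(23) · σ(690/23) = 23 · 72 = 1656
  d = 30: Id(30) · σ(690/30) = 30 · 24 = 720
  d = 46: Id(46) · σ(690/46) = 46 · 24 = 1104
  d = 69: Id(69) · σ(690/69) = 69 · 18 = 1242
  d = 115: Id(115) · σ(690/115) = 115 · 12 = 1380
  d = 138: Id(138) · σ(690/138) = 138 · 6 = 828
  d = 230: Id(230) · σ(690/230) = 230 · 4 = 920
  d = 345: Id(345) · σ(690/345) = 345 · 3 = 1035
  d = 690: Id(690) · σ(690/690) = 690 · 1 = 690
Summing: (Id * σ)(690) = 1728 + 1152 + 1296 + 1440 + 864 + 960 + 1080 + 1656 + 720 + 1104 + 1242 + 1380 + 828 + 920 + 1035 + 690 = 18095.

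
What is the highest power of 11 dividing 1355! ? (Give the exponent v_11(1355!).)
v_11(1355!) = 135

Legendre's formula: v_p(n!) = Σ_{k ≥ 1} ⌊n / p^k⌋. For p = 11, n = 1355, the terms are:
  ⌊1355/11^1⌋ = ⌊1355/11⌋ = 123
  ⌊1355/11^2⌋ = ⌊1355/121⌋ = 11
  ⌊1355/11^3⌋ = ⌊1355/1331⌋ = 1
(the next term ⌊1355/11^4⌋ = 0, terminating the sum). Summing: v_11(1355!) = 123 + 11 + 1 = 135.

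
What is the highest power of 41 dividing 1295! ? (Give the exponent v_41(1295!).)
v_41(1295!) = 31

Legendre's formula: v_p(n!) = Σ_{k ≥ 1} ⌊n / p^k⌋. For p = 41, n = 1295, the terms are:
  ⌊1295/41^1⌋ = ⌊1295/41⌋ = 31
(the next term ⌊1295/41^2⌋ = 0, terminating the sum). Summing: v_41(1295!) = 31 = 31.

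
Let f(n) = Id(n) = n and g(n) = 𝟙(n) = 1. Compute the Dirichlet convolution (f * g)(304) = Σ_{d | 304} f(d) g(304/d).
(Id * 𝟙)(304) = 620

Divisors of 304: [1, 2, 4, 8, 16, 19, 38, 76, 152, 304]. For each d | 304:
  d = 1: Id(1) · 𝟙(304/1) = 1 · 1 = 1
  d = 2: Id(2) · 𝟙(304/2) = 2 · 1 = 2
  d = 4: Id(4) · 𝟙(304/4) = 4 · 1 = 4
  d = 8: Id(8) · 𝟙(304/8) = 8 · 1 = 8
  d = 16: Id(16) · 𝟙(304/16) = 16 · 1 = 16
  d = 19: Id(19) · 𝟙(304/19) = 19 · 1 = 19
  d = 38: Id(38) · 𝟙(304/38) = 38 · 1 = 38
  d = 76: Id(76) · 𝟙(304/76) = 76 · 1 = 76
  d = 152: Id(152) · 𝟙(304/152) = 152 · 1 = 152
  d = 304: Id(304) · 𝟙(304/304) = 304 · 1 = 304
Summing: (Id * 𝟙)(304) = 1 + 2 + 4 + 8 + 16 + 19 + 38 + 76 + 152 + 304 = 620.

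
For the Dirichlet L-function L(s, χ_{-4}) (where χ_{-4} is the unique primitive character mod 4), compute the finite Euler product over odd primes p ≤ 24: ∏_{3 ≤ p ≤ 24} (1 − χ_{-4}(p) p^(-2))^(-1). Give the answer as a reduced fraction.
∏ = 7900068038863/8628726988800

The odd primes p ≤ 24 are [3, 5, 7, 11, 13, 17, 19, 23]. For each, χ(p) = 1 if p ≡ 1 mod 4, χ(p) = −1 if p ≡ 3 mod 4. Taking (1 − χ(p)/p^2)^(-1) = p^2/(p^2 − χ(p)): (1 − (-1)/3^2)^(-1) · (1 − (1)/5^2)^(-1) · (1 − (-1)/7^2)^(-1) · (1 − (-1)/11^2)^(-1) · (1 − (1)/13^2)^(-1) · (1 − (1)/17^2)^(-1) · (1 − (-1)/19^2)^(-1) · (1 − (-1)/23^2)^(-1) = 7900068038863/8628726988800.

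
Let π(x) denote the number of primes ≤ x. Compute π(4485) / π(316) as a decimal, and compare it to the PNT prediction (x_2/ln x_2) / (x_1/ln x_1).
π(4485)/π(316) = 609/65 ≈ 9.3692;  PNT prediction ≈ 9.7154.

π(316) = 65 and π(4485) = 609, so π(4485)/π(316) ≈ 9.3692. The PNT-predicted ratio is (4485/ln(4485)) / (316/ln(316)) ≈ 9.7154. The two agree to within a few percent, as expected.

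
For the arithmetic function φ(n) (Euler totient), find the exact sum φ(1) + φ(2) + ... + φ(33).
Σ_{n ≤ 33} φ(n) = 344

Compute φ(n) for each 1 ≤ n ≤ 33: φ(1) = 1, φ(2) = 1, φ(3) = 2, φ(4) = 2, φ(5) = 4, φ(6) = 2, φ(7) = 6, φ(8) = 4, φ(9) = 6, φ(10) = 4, φ(11) = 10, φ(12) = 4, φ(13) = 12, φ(14) = 6, φ(15) = 8, φ(16) = 8, φ(17) = 16, φ(18) = 6, φ(19) = 18, φ(20) = 8, φ(21) = 12, φ(22) = 10, φ(23) = 22, φ(24) = 8, φ(25) = 20, φ(26) = 12, φ(27) = 18, φ(28) = 12, φ(29) = 28, φ(30) = 8, φ(31) = 30, φ(32) = 16, φ(33) = 20. Summing all 33 values: 344. (Average order: Σ_{n ≤ x} φ(n) ~ (3/π²) x². For x = 33, (3/π²)·33² ≈ 331.02.)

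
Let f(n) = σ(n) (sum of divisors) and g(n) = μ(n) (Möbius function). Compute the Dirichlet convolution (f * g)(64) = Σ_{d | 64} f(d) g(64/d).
(σ * μ)(64) = 64

Divisors of 64: [1, 2, 4, 8, 16, 32, 64]. For each d | 64:
  d = 1: σ(1) · μ(64/1) = 1 · 0 = 0
  d = 2: σ(2) · μ(64/2) = 3 · 0 = 0
  d = 4: σ(4) · μ(64/4) = 7 · 0 = 0
  d = 8: σ(8) · μ(64/8) = 15 · 0 = 0
  d = 16: σ(16) · μ(64/16) = 31 · 0 = 0
  d = 32: σ(32) · μ(64/32) = 63 · -1 = -63
  d = 64: σ(64) · μ(64/64) = 127 · 1 = 127
Summing: (σ * μ)(64) = 0 + 0 + 0 + 0 + 0 + -63 + 127 = 64.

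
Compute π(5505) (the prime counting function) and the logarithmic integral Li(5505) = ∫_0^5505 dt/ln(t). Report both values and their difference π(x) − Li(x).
π(5505) = 727;  Li(5505) ≈ 743.23;  π(x) − Li(x) ≈ -16.23.

Direct count of primes ≤ 5505 gives π(5505) = 727. Numerical evaluation of the logarithmic integral gives Li(5505) ≈ 743.23. The difference π(x) − Li(x) ≈ -16.23 is typically negative for small/moderate x (Li(x) overestimates), though Littlewood's theorem shows this sign changes infinitely often.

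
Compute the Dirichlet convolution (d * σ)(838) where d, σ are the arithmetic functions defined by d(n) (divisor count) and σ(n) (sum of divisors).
(d * σ)(838) = 2110

Divisors of 838: [1, 2, 419, 838]. For each d | 838:
  d = 1: d(1) · σ(838/1) = 1 · 1260 = 1260
  d = 2: d(2) · σ(838/2) = 2 · 420 = 840
  d = 419: d(419) · σ(838/419) = 2 · 3 = 6
  d = 838: d(838) · σ(838/838) = 4 · 1 = 4
Summing: (d * σ)(838) = 1260 + 840 + 6 + 4 = 2110.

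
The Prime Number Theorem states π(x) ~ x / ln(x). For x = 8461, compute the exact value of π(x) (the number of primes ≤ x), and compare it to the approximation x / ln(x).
π(8461) = 1058;  x/ln(x) ≈ 935.62;  relative error ≈ 11.57%.

Directly count primes up to 8461: π(8461) = 1058. The PNT approximation gives 8461/ln(8461) ≈ 8461/9.04322 ≈ 935.62. Relative error (π(x) − x/ln(x)) / π(x) ≈ 11.57%; the approximation is known to undercount slightly (Li(x) is a better estimate).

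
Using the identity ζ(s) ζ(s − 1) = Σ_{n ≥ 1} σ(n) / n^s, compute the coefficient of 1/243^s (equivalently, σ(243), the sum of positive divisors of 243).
σ(243) = 364

In the product (Σ m^0/m^s)(Σ k / k^s) = Σ (Σ_{d | n} d) / n^s, the coefficient of 1/n^s is σ(n) = Σ_{d | n} d. For n = 243, divisors are [1, 3, 9, 27, 81, 243]; summing: σ(243) = 364.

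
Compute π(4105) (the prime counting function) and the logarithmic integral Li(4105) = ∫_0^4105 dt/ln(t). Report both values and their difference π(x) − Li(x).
π(4105) = 565;  Li(4105) ≈ 578.00;  π(x) − Li(x) ≈ -13.00.

Direct count of primes ≤ 4105 gives π(4105) = 565. Numerical evaluation of the logarithmic integral gives Li(4105) ≈ 578.00. The difference π(x) − Li(x) ≈ -13.00 is typically negative for small/moderate x (Li(x) overestimates), though Littlewood's theorem shows this sign changes infinitely often.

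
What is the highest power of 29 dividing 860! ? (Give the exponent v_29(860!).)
v_29(860!) = 30

Legendre's formula: v_p(n!) = Σ_{k ≥ 1} ⌊n / p^k⌋. For p = 29, n = 860, the terms are:
  ⌊860/29^1⌋ = ⌊860/29⌋ = 29
  ⌊860/29^2⌋ = ⌊860/841⌋ = 1
(the next term ⌊860/29^3⌋ = 0, terminating the sum). Summing: v_29(860!) = 29 + 1 = 30.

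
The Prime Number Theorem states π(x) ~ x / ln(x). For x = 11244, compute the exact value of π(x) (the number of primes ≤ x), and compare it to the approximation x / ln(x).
π(11244) = 1359;  x/ln(x) ≈ 1205.46;  relative error ≈ 11.30%.

Directly count primes up to 11244: π(11244) = 1359. The PNT approximation gives 11244/ln(11244) ≈ 11244/9.32759 ≈ 1205.46. Relative error (π(x) − x/ln(x)) / π(x) ≈ 11.30%; the approximation is known to undercount slightly (Li(x) is a better estimate).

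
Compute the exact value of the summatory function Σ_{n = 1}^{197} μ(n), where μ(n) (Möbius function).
Σ_{n ≤ 197} μ(n) = -7

Compute μ(n) for each 1 ≤ n ≤ 197: μ(1) = 1, μ(2) = -1, μ(3) = -1, μ(4) = 0, μ(5) = -1, μ(6) = 1, μ(7) = -1, μ(8) = 0, μ(9) = 0, μ(10) = 1, μ(11) = -1, μ(12) = 0, μ(13) = -1, μ(14) = 1, μ(15) = 1, μ(16) = 0, μ(17) = -1, μ(18) = 0, μ(19) = -1, μ(20) = 0, μ(21) = 1, μ(22) = 1, μ(23) = -1, μ(24) = 0, μ(25) = 0, μ(26) = 1, μ(27) = 0, μ(28) = 0, μ(29) = -1, μ(30) = -1, μ(31) = -1, μ(32) = 0, μ(33) = 1, μ(34) = 1, μ(35) = 1, μ(36) = 0, μ(37) = -1, μ(38) = 1, μ(39) = 1, μ(40) = 0, μ(41) = -1, μ(42) = -1, μ(43) = -1, μ(44) = 0, μ(45) = 0, μ(46) = 1, μ(47) = -1, μ(48) = 0, μ(49) = 0, μ(50) = 0, μ(51) = 1, μ(52) = 0, μ(53) = -1, μ(54) = 0, μ(55) = 1, μ(56) = 0, μ(57) = 1, μ(58) = 1, μ(59) = -1, μ(60) = 0, μ(61) = -1, μ(62) = 1, μ(63) = 0, μ(64) = 0, μ(65) = 1, μ(66) = -1, μ(67) = -1, μ(68) = 0, μ(69) = 1, μ(70) = -1, μ(71) = -1, μ(72) = 0, μ(73) = -1, μ(74) = 1, μ(75) = 0, μ(76) = 0, μ(77) = 1, μ(78) = -1, μ(79) = -1, μ(80) = 0, μ(81) = 0, μ(82) = 1, μ(83) = -1, μ(84) = 0, μ(85) = 1, μ(86) = 1, μ(87) = 1, μ(88) = 0, μ(89) = -1, μ(90) = 0, μ(91) = 1, μ(92) = 0, μ(93) = 1, μ(94) = 1, μ(95) = 1, μ(96) = 0, μ(97) = -1, μ(98) = 0, μ(99) = 0, μ(100) = 0, μ(101) = -1, μ(102) = -1, μ(103) = -1, μ(104) = 0, μ(105) = -1, μ(106) = 1, μ(107) = -1, μ(108) = 0, μ(109) = -1, μ(110) = -1, μ(111) = 1, μ(112) = 0, μ(113) = -1, μ(114) = -1, μ(115) = 1, μ(116) = 0, μ(117) = 0, μ(118) = 1, μ(119) = 1, μ(120) = 0, μ(121) = 0, μ(122) = 1, μ(123) = 1, μ(124) = 0, μ(125) = 0, μ(126) = 0, μ(127) = -1, μ(128) = 0, μ(129) = 1, μ(130) = -1, μ(131) = -1, μ(132) = 0, μ(133) = 1, μ(134) = 1, μ(135) = 0, μ(136) = 0, μ(137) = -1, μ(138) = -1, μ(139) = -1, μ(140) = 0, μ(141) = 1, μ(142) = 1, μ(143) = 1, μ(144) = 0, μ(145) = 1, μ(146) = 1, μ(147) = 0, μ(148) = 0, μ(149) = -1, μ(150) = 0, μ(151) = -1, μ(152) = 0, μ(153) = 0, μ(154) = -1, μ(155) = 1, μ(156) = 0, μ(157) = -1, μ(158) = 1, μ(159) = 1, μ(160) = 0, μ(161) = 1, μ(162) = 0, μ(163) = -1, μ(164) = 0, μ(165) = -1, μ(166) = 1, μ(167) = -1, μ(168) = 0, μ(169) = 0, μ(170) = -1, μ(171) = 0, μ(172) = 0, μ(173) = -1, μ(174) = -1, μ(175) = 0, μ(176) = 0, μ(177) = 1, μ(178) = 1, μ(179) = -1, μ(180) = 0, μ(181) = -1, μ(182) = -1, μ(183) = 1, μ(184) = 0, μ(185) = 1, μ(186) = -1, μ(187) = 1, μ(188) = 0, μ(189) = 0, μ(190) = -1, μ(191) = -1, μ(192) = 0, μ(193) = -1, μ(194) = 1, μ(195) = -1, μ(196) = 0, μ(197) = -1. Summing all 197 values: -7. (Mertens function M(x) = Σ_{n ≤ x} μ(n); on average M(x) should be small (PNT ⟺ M(x) = o(x)).)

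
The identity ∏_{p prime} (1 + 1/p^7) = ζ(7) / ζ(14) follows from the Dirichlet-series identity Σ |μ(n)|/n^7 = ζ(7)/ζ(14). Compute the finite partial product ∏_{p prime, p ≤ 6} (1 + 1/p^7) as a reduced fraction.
∏ = 306266941/303750000

The primes p ≤ 6 are [2, 3, 5]. For each, (1 + 1/p^7) = (p^7 + 1)/p^7. Multiplying these fractions over p ∈ [2, 3, 5] gives 306266941/303750000. (In the limit P → ∞ this tends to ζ(7)/ζ(14).)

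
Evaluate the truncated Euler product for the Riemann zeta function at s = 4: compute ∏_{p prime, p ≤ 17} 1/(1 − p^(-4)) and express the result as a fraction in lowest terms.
∏ = 54205291183043/50083135488000

The primes p ≤ 17 are [2, 3, 5, 7, 11, 13, 17]. For each prime, (1 − 1/p^4)^(-1) = p^4 / (p^4 − 1). The product is (1 − 1/2^4)^(-1), (1 − 1/3^4)^(-1), (1 − 1/5^4)^(-1), (1 − 1/7^4)^(-1), (1 − 1/11^4)^(-1), (1 − 1/13^4)^(-1), (1 − 1/17^4)^(-1) = ∏ p^4 / (p^4 − 1) = 54205291183043/50083135488000.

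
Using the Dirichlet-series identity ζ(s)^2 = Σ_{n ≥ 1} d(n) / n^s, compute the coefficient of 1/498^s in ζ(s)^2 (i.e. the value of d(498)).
d(498) = 8

ζ(s)^2 = (Σ 1/m^s)(Σ 1/k^s). The coefficient of 1/n^s in the product is the number of ordered pairs (m, k) with mk = n, which equals d(n). For n = 498, divisors are [1, 2, 3, 6, 83, 166, 249, 498], so d(498) = 8.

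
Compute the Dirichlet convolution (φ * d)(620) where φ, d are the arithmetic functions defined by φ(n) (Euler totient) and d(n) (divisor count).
(φ * d)(620) = 1344

Divisors of 620: [1, 2, 4, 5, 10, 20, 31, 62, 124, 155, 310, 620]. For each d | 620:
  d = 1: φ(1) · d(620/1) = 1 · 12 = 12
  d = 2: φ(2) · d(620/2) = 1 · 8 = 8
  d = 4: φ(4) · d(620/4) = 2 · 4 = 8
  d = 5: φ(5) · d(620/5) = 4 · 6 = 24
  d = 10: φ(10) · d(620/10) = 4 · 4 = 16
  d = 20: φ(20) · d(620/20) = 8 · 2 = 16
  d = 31: φ(31) · d(620/31) = 30 · 6 = 180
  d = 62: φ(62) · d(620/62) = 30 · 4 = 120
  d = 124: φ(124) · d(620/124) = 60 · 2 = 120
  d = 155: φ(155) · d(620/155) = 120 · 3 = 360
  d = 310: φ(310) · d(620/310) = 120 · 2 = 240
  d = 620: φ(620) · d(620/620) = 240 · 1 = 240
Summing: (φ * d)(620) = 12 + 8 + 8 + 24 + 16 + 16 + 180 + 120 + 120 + 360 + 240 + 240 = 1344.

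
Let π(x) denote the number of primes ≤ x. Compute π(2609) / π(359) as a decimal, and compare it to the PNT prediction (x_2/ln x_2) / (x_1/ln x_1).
π(2609)/π(359) = 379/72 ≈ 5.2639;  PNT prediction ≈ 5.4351.

π(359) = 72 and π(2609) = 379, so π(2609)/π(359) ≈ 5.2639. The PNT-predicted ratio is (2609/ln(2609)) / (359/ln(359)) ≈ 5.4351. The two agree to within a few percent, as expected.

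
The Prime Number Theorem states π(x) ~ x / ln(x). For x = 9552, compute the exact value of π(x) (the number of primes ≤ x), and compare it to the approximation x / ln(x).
π(9552) = 1183;  x/ln(x) ≈ 1042.28;  relative error ≈ 11.90%.

Directly count primes up to 9552: π(9552) = 1183. The PNT approximation gives 9552/ln(9552) ≈ 9552/9.16451 ≈ 1042.28. Relative error (π(x) − x/ln(x)) / π(x) ≈ 11.90%; the approximation is known to undercount slightly (Li(x) is a better estimate).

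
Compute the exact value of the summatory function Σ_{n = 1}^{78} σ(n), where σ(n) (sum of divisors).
Σ_{n ≤ 78} σ(n) = 5048

Compute σ(n) for each 1 ≤ n ≤ 78: σ(1) = 1, σ(2) = 3, σ(3) = 4, σ(4) = 7, σ(5) = 6, σ(6) = 12, σ(7) = 8, σ(8) = 15, σ(9) = 13, σ(10) = 18, σ(11) = 12, σ(12) = 28, σ(13) = 14, σ(14) = 24, σ(15) = 24, σ(16) = 31, σ(17) = 18, σ(18) = 39, σ(19) = 20, σ(20) = 42, σ(21) = 32, σ(22) = 36, σ(23) = 24, σ(24) = 60, σ(25) = 31, σ(26) = 42, σ(27) = 40, σ(28) = 56, σ(29) = 30, σ(30) = 72, σ(31) = 32, σ(32) = 63, σ(33) = 48, σ(34) = 54, σ(35) = 48, σ(36) = 91, σ(37) = 38, σ(38) = 60, σ(39) = 56, σ(40) = 90, σ(41) = 42, σ(42) = 96, σ(43) = 44, σ(44) = 84, σ(45) = 78, σ(46) = 72, σ(47) = 48, σ(48) = 124, σ(49) = 57, σ(50) = 93, σ(51) = 72, σ(52) = 98, σ(53) = 54, σ(54) = 120, σ(55) = 72, σ(56) = 120, σ(57) = 80, σ(58) = 90, σ(59) = 60, σ(60) = 168, σ(61) = 62, σ(62) = 96, σ(63) = 104, σ(64) = 127, σ(65) = 84, σ(66) = 144, σ(67) = 68, σ(68) = 126, σ(69) = 96, σ(70) = 144, σ(71) = 72, σ(72) = 195, σ(73) = 74, σ(74) = 114, σ(75) = 124, σ(76) = 140, σ(77) = 96, σ(78) = 168. Summing all 78 values: 5048. (Average order: Σ_{n ≤ x} σ(n) ~ (π²/12) x². For x = 78, (π²/12)·78² ≈ 5003.89.)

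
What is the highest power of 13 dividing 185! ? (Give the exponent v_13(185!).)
v_13(185!) = 15

Legendre's formula: v_p(n!) = Σ_{k ≥ 1} ⌊n / p^k⌋. For p = 13, n = 185, the terms are:
  ⌊185/13^1⌋ = ⌊185/13⌋ = 14
  ⌊185/13^2⌋ = ⌊185/169⌋ = 1
(the next term ⌊185/13^3⌋ = 0, terminating the sum). Summing: v_13(185!) = 14 + 1 = 15.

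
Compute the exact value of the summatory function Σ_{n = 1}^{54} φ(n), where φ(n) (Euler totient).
Σ_{n ≤ 54} φ(n) = 900

Compute φ(n) for each 1 ≤ n ≤ 54: φ(1) = 1, φ(2) = 1, φ(3) = 2, φ(4) = 2, φ(5) = 4, φ(6) = 2, φ(7) = 6, φ(8) = 4, φ(9) = 6, φ(10) = 4, φ(11) = 10, φ(12) = 4, φ(13) = 12, φ(14) = 6, φ(15) = 8, φ(16) = 8, φ(17) = 16, φ(18) = 6, φ(19) = 18, φ(20) = 8, φ(21) = 12, φ(22) = 10, φ(23) = 22, φ(24) = 8, φ(25) = 20, φ(26) = 12, φ(27) = 18, φ(28) = 12, φ(29) = 28, φ(30) = 8, φ(31) = 30, φ(32) = 16, φ(33) = 20, φ(34) = 16, φ(35) = 24, φ(36) = 12, φ(37) = 36, φ(38) = 18, φ(39) = 24, φ(40) = 16, φ(41) = 40, φ(42) = 12, φ(43) = 42, φ(44) = 20, φ(45) = 24, φ(46) = 22, φ(47) = 46, φ(48) = 16, φ(49) = 42, φ(50) = 20, φ(51) = 32, φ(52) = 24, φ(53) = 52, φ(54) = 18. Summing all 54 values: 900. (Average order: Σ_{n ≤ x} φ(n) ~ (3/π²) x². For x = 54, (3/π²)·54² ≈ 886.36.)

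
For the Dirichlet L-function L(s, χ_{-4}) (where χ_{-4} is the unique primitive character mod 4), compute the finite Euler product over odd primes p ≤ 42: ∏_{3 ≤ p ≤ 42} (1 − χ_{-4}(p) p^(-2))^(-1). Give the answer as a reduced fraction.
∏ = 229680782632694823859/250495395975659520000

The odd primes p ≤ 42 are [3, 5, 7, 11, 13, 17, 19, 23, 29, 31, 37, 41]. For each, χ(p) = 1 if p ≡ 1 mod 4, χ(p) = −1 if p ≡ 3 mod 4. Taking (1 − χ(p)/p^2)^(-1) = p^2/(p^2 − χ(p)): (1 − (-1)/3^2)^(-1) · (1 − (1)/5^2)^(-1) · (1 − (-1)/7^2)^(-1) · (1 − (-1)/11^2)^(-1) · (1 − (1)/13^2)^(-1) · (1 − (1)/17^2)^(-1) · (1 − (-1)/19^2)^(-1) · (1 − (-1)/23^2)^(-1) · (1 − (1)/29^2)^(-1) · (1 − (-1)/31^2)^(-1) · (1 − (1)/37^2)^(-1) · (1 − (1)/41^2)^(-1) = 229680782632694823859/250495395975659520000.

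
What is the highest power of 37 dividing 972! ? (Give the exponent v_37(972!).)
v_37(972!) = 26

Legendre's formula: v_p(n!) = Σ_{k ≥ 1} ⌊n / p^k⌋. For p = 37, n = 972, the terms are:
  ⌊972/37^1⌋ = ⌊972/37⌋ = 26
(the next term ⌊972/37^2⌋ = 0, terminating the sum). Summing: v_37(972!) = 26 = 26.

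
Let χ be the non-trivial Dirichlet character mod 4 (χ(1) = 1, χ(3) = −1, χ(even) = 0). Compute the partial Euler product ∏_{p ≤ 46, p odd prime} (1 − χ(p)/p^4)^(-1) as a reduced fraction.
∏ = 86895436242675250318069981336761703653427013/87866829265048200003921257481906011724840960

The odd primes p ≤ 46 are [3, 5, 7, 11, 13, 17, 19, 23, 29, 31, 37, 41, 43]. For each, χ(p) = 1 if p ≡ 1 mod 4, χ(p) = −1 if p ≡ 3 mod 4. Taking (1 − χ(p)/p^4)^(-1) = p^4/(p^4 − χ(p)): (1 − (-1)/3^4)^(-1) · (1 − (1)/5^4)^(-1) · (1 − (-1)/7^4)^(-1) · (1 − (-1)/11^4)^(-1) · (1 − (1)/13^4)^(-1) · (1 − (1)/17^4)^(-1) · (1 − (-1)/19^4)^(-1) · (1 − (-1)/23^4)^(-1) · (1 − (1)/29^4)^(-1) · (1 − (-1)/31^4)^(-1) · (1 − (1)/37^4)^(-1) · (1 − (1)/41^4)^(-1) · (1 − (-1)/43^4)^(-1) = 86895436242675250318069981336761703653427013/87866829265048200003921257481906011724840960.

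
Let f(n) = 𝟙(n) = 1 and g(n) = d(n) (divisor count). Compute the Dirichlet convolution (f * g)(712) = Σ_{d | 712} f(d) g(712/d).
(𝟙 * d)(712) = 30

Divisors of 712: [1, 2, 4, 8, 89, 178, 356, 712]. For each d | 712:
  d = 1: 𝟙(1) · d(712/1) = 1 · 8 = 8
  d = 2: 𝟙(2) · d(712/2) = 1 · 6 = 6
  d = 4: 𝟙(4) · d(712/4) = 1 · 4 = 4
  d = 8: 𝟙(8) · d(712/8) = 1 · 2 = 2
  d = 89: 𝟙(89) · d(712/89) = 1 · 4 = 4
  d = 178: 𝟙(178) · d(712/178) = 1 · 3 = 3
  d = 356: 𝟙(356) · d(712/356) = 1 · 2 = 2
  d = 712: 𝟙(712) · d(712/712) = 1 · 1 = 1
Summing: (𝟙 * d)(712) = 8 + 6 + 4 + 2 + 4 + 3 + 2 + 1 = 30.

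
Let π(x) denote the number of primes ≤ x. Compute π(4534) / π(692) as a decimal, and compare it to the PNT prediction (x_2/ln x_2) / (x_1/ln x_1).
π(4534)/π(692) = 615/125 ≈ 4.9200;  PNT prediction ≈ 5.0892.

π(692) = 125 and π(4534) = 615, so π(4534)/π(692) ≈ 4.9200. The PNT-predicted ratio is (4534/ln(4534)) / (692/ln(692)) ≈ 5.0892. The two agree to within a few percent, as expected.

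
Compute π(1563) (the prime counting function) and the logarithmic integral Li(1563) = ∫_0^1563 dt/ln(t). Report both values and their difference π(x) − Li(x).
π(1563) = 246;  Li(1563) ≈ 256.40;  π(x) − Li(x) ≈ -10.40.

Direct count of primes ≤ 1563 gives π(1563) = 246. Numerical evaluation of the logarithmic integral gives Li(1563) ≈ 256.40. The difference π(x) − Li(x) ≈ -10.40 is typically negative for small/moderate x (Li(x) overestimates), though Littlewood's theorem shows this sign changes infinitely often.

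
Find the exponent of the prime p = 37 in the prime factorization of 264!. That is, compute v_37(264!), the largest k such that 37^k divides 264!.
v_37(264!) = 7

Legendre's formula: v_p(n!) = Σ_{k ≥ 1} ⌊n / p^k⌋. For p = 37, n = 264, the terms are:
  ⌊264/37^1⌋ = ⌊264/37⌋ = 7
(the next term ⌊264/37^2⌋ = 0, terminating the sum). Summing: v_37(264!) = 7 = 7.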